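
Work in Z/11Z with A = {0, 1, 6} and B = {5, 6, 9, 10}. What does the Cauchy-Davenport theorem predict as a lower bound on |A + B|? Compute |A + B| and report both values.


Cauchy-Davenport: |A + B| ≥ min(p, |A| + |B| - 1) for A, B nonempty in Z/pZ.
|A| = 3, |B| = 4, p = 11.
CD lower bound = min(11, 3 + 4 - 1) = min(11, 6) = 6.
Compute A + B mod 11 directly:
a = 0: 0+5=5, 0+6=6, 0+9=9, 0+10=10
a = 1: 1+5=6, 1+6=7, 1+9=10, 1+10=0
a = 6: 6+5=0, 6+6=1, 6+9=4, 6+10=5
A + B = {0, 1, 4, 5, 6, 7, 9, 10}, so |A + B| = 8.
Verify: 8 ≥ 6? Yes ✓.

CD lower bound = 6, actual |A + B| = 8.


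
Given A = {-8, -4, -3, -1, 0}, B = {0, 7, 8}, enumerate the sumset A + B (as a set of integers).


A + B = {a + b : a ∈ A, b ∈ B}.
Enumerate all |A|·|B| = 5·3 = 15 pairs (a, b) and collect distinct sums.
a = -8: -8+0=-8, -8+7=-1, -8+8=0
a = -4: -4+0=-4, -4+7=3, -4+8=4
a = -3: -3+0=-3, -3+7=4, -3+8=5
a = -1: -1+0=-1, -1+7=6, -1+8=7
a = 0: 0+0=0, 0+7=7, 0+8=8
Collecting distinct sums: A + B = {-8, -4, -3, -1, 0, 3, 4, 5, 6, 7, 8}
|A + B| = 11

A + B = {-8, -4, -3, -1, 0, 3, 4, 5, 6, 7, 8}


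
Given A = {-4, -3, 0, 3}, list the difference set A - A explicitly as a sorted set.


A - A = {a - a' : a, a' ∈ A}.
Compute a - a' for each ordered pair (a, a'):
a = -4: -4--4=0, -4--3=-1, -4-0=-4, -4-3=-7
a = -3: -3--4=1, -3--3=0, -3-0=-3, -3-3=-6
a = 0: 0--4=4, 0--3=3, 0-0=0, 0-3=-3
a = 3: 3--4=7, 3--3=6, 3-0=3, 3-3=0
Collecting distinct values (and noting 0 appears from a-a):
A - A = {-7, -6, -4, -3, -1, 0, 1, 3, 4, 6, 7}
|A - A| = 11

A - A = {-7, -6, -4, -3, -1, 0, 1, 3, 4, 6, 7}


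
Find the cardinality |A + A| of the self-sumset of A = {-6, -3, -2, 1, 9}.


A + A = {a + a' : a, a' ∈ A}; |A| = 5.
General bounds: 2|A| - 1 ≤ |A + A| ≤ |A|(|A|+1)/2, i.e. 9 ≤ |A + A| ≤ 15.
Lower bound 2|A|-1 is attained iff A is an arithmetic progression.
Enumerate sums a + a' for a ≤ a' (symmetric, so this suffices):
a = -6: -6+-6=-12, -6+-3=-9, -6+-2=-8, -6+1=-5, -6+9=3
a = -3: -3+-3=-6, -3+-2=-5, -3+1=-2, -3+9=6
a = -2: -2+-2=-4, -2+1=-1, -2+9=7
a = 1: 1+1=2, 1+9=10
a = 9: 9+9=18
Distinct sums: {-12, -9, -8, -6, -5, -4, -2, -1, 2, 3, 6, 7, 10, 18}
|A + A| = 14

|A + A| = 14


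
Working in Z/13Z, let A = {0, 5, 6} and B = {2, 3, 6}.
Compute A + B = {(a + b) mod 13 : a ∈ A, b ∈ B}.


Work in Z/13Z: reduce every sum a + b modulo 13.
Enumerate all 9 pairs:
a = 0: 0+2=2, 0+3=3, 0+6=6
a = 5: 5+2=7, 5+3=8, 5+6=11
a = 6: 6+2=8, 6+3=9, 6+6=12
Distinct residues collected: {2, 3, 6, 7, 8, 9, 11, 12}
|A + B| = 8 (out of 13 total residues).

A + B = {2, 3, 6, 7, 8, 9, 11, 12}


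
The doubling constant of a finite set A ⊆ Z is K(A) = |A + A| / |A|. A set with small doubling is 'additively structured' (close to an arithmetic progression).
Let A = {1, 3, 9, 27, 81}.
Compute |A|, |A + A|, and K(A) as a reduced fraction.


|A| = 5.
Compute A + A by enumerating all 25 pairs.
A + A = {2, 4, 6, 10, 12, 18, 28, 30, 36, 54, 82, 84, 90, 108, 162}, so |A + A| = 15.
K = |A + A| / |A| = 15/5 = 3/1 ≈ 3.0000.
Reference: AP of size 5 gives K = 9/5 ≈ 1.8000; a fully generic set of size 5 gives K ≈ 3.0000.

|A| = 5, |A + A| = 15, K = 15/5 = 3/1.


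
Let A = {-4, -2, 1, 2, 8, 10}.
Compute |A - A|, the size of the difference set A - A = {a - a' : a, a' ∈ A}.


A - A = {a - a' : a, a' ∈ A}; |A| = 6.
Bounds: 2|A|-1 ≤ |A - A| ≤ |A|² - |A| + 1, i.e. 11 ≤ |A - A| ≤ 31.
Note: 0 ∈ A - A always (from a - a). The set is symmetric: if d ∈ A - A then -d ∈ A - A.
Enumerate nonzero differences d = a - a' with a > a' (then include -d):
Positive differences: {1, 2, 3, 4, 5, 6, 7, 8, 9, 10, 12, 14}
Full difference set: {0} ∪ (positive diffs) ∪ (negative diffs).
|A - A| = 1 + 2·12 = 25 (matches direct enumeration: 25).

|A - A| = 25


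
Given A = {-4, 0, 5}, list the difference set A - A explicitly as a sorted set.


A - A = {a - a' : a, a' ∈ A}.
Compute a - a' for each ordered pair (a, a'):
a = -4: -4--4=0, -4-0=-4, -4-5=-9
a = 0: 0--4=4, 0-0=0, 0-5=-5
a = 5: 5--4=9, 5-0=5, 5-5=0
Collecting distinct values (and noting 0 appears from a-a):
A - A = {-9, -5, -4, 0, 4, 5, 9}
|A - A| = 7

A - A = {-9, -5, -4, 0, 4, 5, 9}


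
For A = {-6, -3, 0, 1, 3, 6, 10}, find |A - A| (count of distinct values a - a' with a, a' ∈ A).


A - A = {a - a' : a, a' ∈ A}; |A| = 7.
Bounds: 2|A|-1 ≤ |A - A| ≤ |A|² - |A| + 1, i.e. 13 ≤ |A - A| ≤ 43.
Note: 0 ∈ A - A always (from a - a). The set is symmetric: if d ∈ A - A then -d ∈ A - A.
Enumerate nonzero differences d = a - a' with a > a' (then include -d):
Positive differences: {1, 2, 3, 4, 5, 6, 7, 9, 10, 12, 13, 16}
Full difference set: {0} ∪ (positive diffs) ∪ (negative diffs).
|A - A| = 1 + 2·12 = 25 (matches direct enumeration: 25).

|A - A| = 25


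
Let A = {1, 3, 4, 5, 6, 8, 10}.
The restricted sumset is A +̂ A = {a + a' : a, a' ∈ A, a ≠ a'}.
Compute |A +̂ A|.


Restricted sumset: A +̂ A = {a + a' : a ∈ A, a' ∈ A, a ≠ a'}.
Equivalently, take A + A and drop any sum 2a that is achievable ONLY as a + a for a ∈ A (i.e. sums representable only with equal summands).
Enumerate pairs (a, a') with a < a' (symmetric, so each unordered pair gives one sum; this covers all a ≠ a'):
  1 + 3 = 4
  1 + 4 = 5
  1 + 5 = 6
  1 + 6 = 7
  1 + 8 = 9
  1 + 10 = 11
  3 + 4 = 7
  3 + 5 = 8
  3 + 6 = 9
  3 + 8 = 11
  3 + 10 = 13
  4 + 5 = 9
  4 + 6 = 10
  4 + 8 = 12
  4 + 10 = 14
  5 + 6 = 11
  5 + 8 = 13
  5 + 10 = 15
  6 + 8 = 14
  6 + 10 = 16
  8 + 10 = 18
Collected distinct sums: {4, 5, 6, 7, 8, 9, 10, 11, 12, 13, 14, 15, 16, 18}
|A +̂ A| = 14
(Reference bound: |A +̂ A| ≥ 2|A| - 3 for |A| ≥ 2, with |A| = 7 giving ≥ 11.)

|A +̂ A| = 14


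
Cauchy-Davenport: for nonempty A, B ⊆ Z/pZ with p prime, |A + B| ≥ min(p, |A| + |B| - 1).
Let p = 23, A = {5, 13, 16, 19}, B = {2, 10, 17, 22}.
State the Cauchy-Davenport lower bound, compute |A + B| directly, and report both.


Cauchy-Davenport: |A + B| ≥ min(p, |A| + |B| - 1) for A, B nonempty in Z/pZ.
|A| = 4, |B| = 4, p = 23.
CD lower bound = min(23, 4 + 4 - 1) = min(23, 7) = 7.
Compute A + B mod 23 directly:
a = 5: 5+2=7, 5+10=15, 5+17=22, 5+22=4
a = 13: 13+2=15, 13+10=0, 13+17=7, 13+22=12
a = 16: 16+2=18, 16+10=3, 16+17=10, 16+22=15
a = 19: 19+2=21, 19+10=6, 19+17=13, 19+22=18
A + B = {0, 3, 4, 6, 7, 10, 12, 13, 15, 18, 21, 22}, so |A + B| = 12.
Verify: 12 ≥ 7? Yes ✓.

CD lower bound = 7, actual |A + B| = 12.


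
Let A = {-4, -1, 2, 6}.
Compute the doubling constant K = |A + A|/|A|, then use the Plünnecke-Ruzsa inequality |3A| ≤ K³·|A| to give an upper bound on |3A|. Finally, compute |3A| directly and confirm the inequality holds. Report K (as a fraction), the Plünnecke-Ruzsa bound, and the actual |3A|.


|A| = 4.
Step 1: Compute A + A by enumerating all 16 pairs.
A + A = {-8, -5, -2, 1, 2, 4, 5, 8, 12}, so |A + A| = 9.
Step 2: Doubling constant K = |A + A|/|A| = 9/4 = 9/4 ≈ 2.2500.
Step 3: Plünnecke-Ruzsa gives |3A| ≤ K³·|A| = (2.2500)³ · 4 ≈ 45.5625.
Step 4: Compute 3A = A + A + A directly by enumerating all triples (a,b,c) ∈ A³; |3A| = 16.
Step 5: Check 16 ≤ 45.5625? Yes ✓.

K = 9/4, Plünnecke-Ruzsa bound K³|A| ≈ 45.5625, |3A| = 16, inequality holds.


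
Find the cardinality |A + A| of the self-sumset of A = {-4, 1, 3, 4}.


A + A = {a + a' : a, a' ∈ A}; |A| = 4.
General bounds: 2|A| - 1 ≤ |A + A| ≤ |A|(|A|+1)/2, i.e. 7 ≤ |A + A| ≤ 10.
Lower bound 2|A|-1 is attained iff A is an arithmetic progression.
Enumerate sums a + a' for a ≤ a' (symmetric, so this suffices):
a = -4: -4+-4=-8, -4+1=-3, -4+3=-1, -4+4=0
a = 1: 1+1=2, 1+3=4, 1+4=5
a = 3: 3+3=6, 3+4=7
a = 4: 4+4=8
Distinct sums: {-8, -3, -1, 0, 2, 4, 5, 6, 7, 8}
|A + A| = 10

|A + A| = 10


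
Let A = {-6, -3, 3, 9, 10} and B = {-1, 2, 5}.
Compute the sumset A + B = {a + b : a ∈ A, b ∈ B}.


A + B = {a + b : a ∈ A, b ∈ B}.
Enumerate all |A|·|B| = 5·3 = 15 pairs (a, b) and collect distinct sums.
a = -6: -6+-1=-7, -6+2=-4, -6+5=-1
a = -3: -3+-1=-4, -3+2=-1, -3+5=2
a = 3: 3+-1=2, 3+2=5, 3+5=8
a = 9: 9+-1=8, 9+2=11, 9+5=14
a = 10: 10+-1=9, 10+2=12, 10+5=15
Collecting distinct sums: A + B = {-7, -4, -1, 2, 5, 8, 9, 11, 12, 14, 15}
|A + B| = 11

A + B = {-7, -4, -1, 2, 5, 8, 9, 11, 12, 14, 15}


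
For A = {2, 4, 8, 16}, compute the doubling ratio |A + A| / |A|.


|A| = 4.
Compute A + A by enumerating all 16 pairs.
A + A = {4, 6, 8, 10, 12, 16, 18, 20, 24, 32}, so |A + A| = 10.
K = |A + A| / |A| = 10/4 = 5/2 ≈ 2.5000.
Reference: AP of size 4 gives K = 7/4 ≈ 1.7500; a fully generic set of size 4 gives K ≈ 2.5000.

|A| = 4, |A + A| = 10, K = 10/4 = 5/2.


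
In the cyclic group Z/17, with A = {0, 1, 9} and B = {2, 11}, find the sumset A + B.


Work in Z/17Z: reduce every sum a + b modulo 17.
Enumerate all 6 pairs:
a = 0: 0+2=2, 0+11=11
a = 1: 1+2=3, 1+11=12
a = 9: 9+2=11, 9+11=3
Distinct residues collected: {2, 3, 11, 12}
|A + B| = 4 (out of 17 total residues).

A + B = {2, 3, 11, 12}


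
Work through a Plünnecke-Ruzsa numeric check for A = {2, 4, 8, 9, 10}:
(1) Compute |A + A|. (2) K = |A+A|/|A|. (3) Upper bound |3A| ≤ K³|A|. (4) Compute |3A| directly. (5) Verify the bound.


|A| = 5.
Step 1: Compute A + A by enumerating all 25 pairs.
A + A = {4, 6, 8, 10, 11, 12, 13, 14, 16, 17, 18, 19, 20}, so |A + A| = 13.
Step 2: Doubling constant K = |A + A|/|A| = 13/5 = 13/5 ≈ 2.6000.
Step 3: Plünnecke-Ruzsa gives |3A| ≤ K³·|A| = (2.6000)³ · 5 ≈ 87.8800.
Step 4: Compute 3A = A + A + A directly by enumerating all triples (a,b,c) ∈ A³; |3A| = 22.
Step 5: Check 22 ≤ 87.8800? Yes ✓.

K = 13/5, Plünnecke-Ruzsa bound K³|A| ≈ 87.8800, |3A| = 22, inequality holds.


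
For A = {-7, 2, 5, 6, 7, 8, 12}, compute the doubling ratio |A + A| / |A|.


|A| = 7.
Compute A + A by enumerating all 49 pairs.
A + A = {-14, -5, -2, -1, 0, 1, 4, 5, 7, 8, 9, 10, 11, 12, 13, 14, 15, 16, 17, 18, 19, 20, 24}, so |A + A| = 23.
K = |A + A| / |A| = 23/7 (already in lowest terms) ≈ 3.2857.
Reference: AP of size 7 gives K = 13/7 ≈ 1.8571; a fully generic set of size 7 gives K ≈ 4.0000.

|A| = 7, |A + A| = 23, K = 23/7.


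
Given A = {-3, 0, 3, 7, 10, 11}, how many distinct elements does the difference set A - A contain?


A - A = {a - a' : a, a' ∈ A}; |A| = 6.
Bounds: 2|A|-1 ≤ |A - A| ≤ |A|² - |A| + 1, i.e. 11 ≤ |A - A| ≤ 31.
Note: 0 ∈ A - A always (from a - a). The set is symmetric: if d ∈ A - A then -d ∈ A - A.
Enumerate nonzero differences d = a - a' with a > a' (then include -d):
Positive differences: {1, 3, 4, 6, 7, 8, 10, 11, 13, 14}
Full difference set: {0} ∪ (positive diffs) ∪ (negative diffs).
|A - A| = 1 + 2·10 = 21 (matches direct enumeration: 21).

|A - A| = 21


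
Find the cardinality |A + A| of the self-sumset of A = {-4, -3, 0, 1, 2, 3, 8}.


A + A = {a + a' : a, a' ∈ A}; |A| = 7.
General bounds: 2|A| - 1 ≤ |A + A| ≤ |A|(|A|+1)/2, i.e. 13 ≤ |A + A| ≤ 28.
Lower bound 2|A|-1 is attained iff A is an arithmetic progression.
Enumerate sums a + a' for a ≤ a' (symmetric, so this suffices):
a = -4: -4+-4=-8, -4+-3=-7, -4+0=-4, -4+1=-3, -4+2=-2, -4+3=-1, -4+8=4
a = -3: -3+-3=-6, -3+0=-3, -3+1=-2, -3+2=-1, -3+3=0, -3+8=5
a = 0: 0+0=0, 0+1=1, 0+2=2, 0+3=3, 0+8=8
a = 1: 1+1=2, 1+2=3, 1+3=4, 1+8=9
a = 2: 2+2=4, 2+3=5, 2+8=10
a = 3: 3+3=6, 3+8=11
a = 8: 8+8=16
Distinct sums: {-8, -7, -6, -4, -3, -2, -1, 0, 1, 2, 3, 4, 5, 6, 8, 9, 10, 11, 16}
|A + A| = 19

|A + A| = 19


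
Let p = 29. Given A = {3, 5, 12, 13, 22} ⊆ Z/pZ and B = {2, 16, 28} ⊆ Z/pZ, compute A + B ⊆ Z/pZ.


Work in Z/29Z: reduce every sum a + b modulo 29.
Enumerate all 15 pairs:
a = 3: 3+2=5, 3+16=19, 3+28=2
a = 5: 5+2=7, 5+16=21, 5+28=4
a = 12: 12+2=14, 12+16=28, 12+28=11
a = 13: 13+2=15, 13+16=0, 13+28=12
a = 22: 22+2=24, 22+16=9, 22+28=21
Distinct residues collected: {0, 2, 4, 5, 7, 9, 11, 12, 14, 15, 19, 21, 24, 28}
|A + B| = 14 (out of 29 total residues).

A + B = {0, 2, 4, 5, 7, 9, 11, 12, 14, 15, 19, 21, 24, 28}


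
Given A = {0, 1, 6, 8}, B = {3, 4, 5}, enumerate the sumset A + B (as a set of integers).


A + B = {a + b : a ∈ A, b ∈ B}.
Enumerate all |A|·|B| = 4·3 = 12 pairs (a, b) and collect distinct sums.
a = 0: 0+3=3, 0+4=4, 0+5=5
a = 1: 1+3=4, 1+4=5, 1+5=6
a = 6: 6+3=9, 6+4=10, 6+5=11
a = 8: 8+3=11, 8+4=12, 8+5=13
Collecting distinct sums: A + B = {3, 4, 5, 6, 9, 10, 11, 12, 13}
|A + B| = 9

A + B = {3, 4, 5, 6, 9, 10, 11, 12, 13}


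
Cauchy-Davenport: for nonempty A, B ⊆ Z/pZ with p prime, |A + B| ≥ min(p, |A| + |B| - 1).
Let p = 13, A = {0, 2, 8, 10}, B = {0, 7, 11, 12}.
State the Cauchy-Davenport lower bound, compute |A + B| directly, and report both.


Cauchy-Davenport: |A + B| ≥ min(p, |A| + |B| - 1) for A, B nonempty in Z/pZ.
|A| = 4, |B| = 4, p = 13.
CD lower bound = min(13, 4 + 4 - 1) = min(13, 7) = 7.
Compute A + B mod 13 directly:
a = 0: 0+0=0, 0+7=7, 0+11=11, 0+12=12
a = 2: 2+0=2, 2+7=9, 2+11=0, 2+12=1
a = 8: 8+0=8, 8+7=2, 8+11=6, 8+12=7
a = 10: 10+0=10, 10+7=4, 10+11=8, 10+12=9
A + B = {0, 1, 2, 4, 6, 7, 8, 9, 10, 11, 12}, so |A + B| = 11.
Verify: 11 ≥ 7? Yes ✓.

CD lower bound = 7, actual |A + B| = 11.


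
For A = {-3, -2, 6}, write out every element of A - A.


A - A = {a - a' : a, a' ∈ A}.
Compute a - a' for each ordered pair (a, a'):
a = -3: -3--3=0, -3--2=-1, -3-6=-9
a = -2: -2--3=1, -2--2=0, -2-6=-8
a = 6: 6--3=9, 6--2=8, 6-6=0
Collecting distinct values (and noting 0 appears from a-a):
A - A = {-9, -8, -1, 0, 1, 8, 9}
|A - A| = 7

A - A = {-9, -8, -1, 0, 1, 8, 9}


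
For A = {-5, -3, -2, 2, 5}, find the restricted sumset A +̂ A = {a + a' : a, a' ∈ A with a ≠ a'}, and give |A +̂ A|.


Restricted sumset: A +̂ A = {a + a' : a ∈ A, a' ∈ A, a ≠ a'}.
Equivalently, take A + A and drop any sum 2a that is achievable ONLY as a + a for a ∈ A (i.e. sums representable only with equal summands).
Enumerate pairs (a, a') with a < a' (symmetric, so each unordered pair gives one sum; this covers all a ≠ a'):
  -5 + -3 = -8
  -5 + -2 = -7
  -5 + 2 = -3
  -5 + 5 = 0
  -3 + -2 = -5
  -3 + 2 = -1
  -3 + 5 = 2
  -2 + 2 = 0
  -2 + 5 = 3
  2 + 5 = 7
Collected distinct sums: {-8, -7, -5, -3, -1, 0, 2, 3, 7}
|A +̂ A| = 9
(Reference bound: |A +̂ A| ≥ 2|A| - 3 for |A| ≥ 2, with |A| = 5 giving ≥ 7.)

|A +̂ A| = 9


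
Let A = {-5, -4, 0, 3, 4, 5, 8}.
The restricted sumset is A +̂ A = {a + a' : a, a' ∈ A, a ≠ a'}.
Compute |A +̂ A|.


Restricted sumset: A +̂ A = {a + a' : a ∈ A, a' ∈ A, a ≠ a'}.
Equivalently, take A + A and drop any sum 2a that is achievable ONLY as a + a for a ∈ A (i.e. sums representable only with equal summands).
Enumerate pairs (a, a') with a < a' (symmetric, so each unordered pair gives one sum; this covers all a ≠ a'):
  -5 + -4 = -9
  -5 + 0 = -5
  -5 + 3 = -2
  -5 + 4 = -1
  -5 + 5 = 0
  -5 + 8 = 3
  -4 + 0 = -4
  -4 + 3 = -1
  -4 + 4 = 0
  -4 + 5 = 1
  -4 + 8 = 4
  0 + 3 = 3
  0 + 4 = 4
  0 + 5 = 5
  0 + 8 = 8
  3 + 4 = 7
  3 + 5 = 8
  3 + 8 = 11
  4 + 5 = 9
  4 + 8 = 12
  5 + 8 = 13
Collected distinct sums: {-9, -5, -4, -2, -1, 0, 1, 3, 4, 5, 7, 8, 9, 11, 12, 13}
|A +̂ A| = 16
(Reference bound: |A +̂ A| ≥ 2|A| - 3 for |A| ≥ 2, with |A| = 7 giving ≥ 11.)

|A +̂ A| = 16


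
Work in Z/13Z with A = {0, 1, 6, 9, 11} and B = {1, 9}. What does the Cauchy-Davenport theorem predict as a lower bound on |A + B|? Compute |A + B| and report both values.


Cauchy-Davenport: |A + B| ≥ min(p, |A| + |B| - 1) for A, B nonempty in Z/pZ.
|A| = 5, |B| = 2, p = 13.
CD lower bound = min(13, 5 + 2 - 1) = min(13, 6) = 6.
Compute A + B mod 13 directly:
a = 0: 0+1=1, 0+9=9
a = 1: 1+1=2, 1+9=10
a = 6: 6+1=7, 6+9=2
a = 9: 9+1=10, 9+9=5
a = 11: 11+1=12, 11+9=7
A + B = {1, 2, 5, 7, 9, 10, 12}, so |A + B| = 7.
Verify: 7 ≥ 6? Yes ✓.

CD lower bound = 6, actual |A + B| = 7.


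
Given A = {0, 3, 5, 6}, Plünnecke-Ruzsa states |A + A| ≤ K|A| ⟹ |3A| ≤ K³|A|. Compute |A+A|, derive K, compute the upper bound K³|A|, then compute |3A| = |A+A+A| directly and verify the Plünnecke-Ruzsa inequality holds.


|A| = 4.
Step 1: Compute A + A by enumerating all 16 pairs.
A + A = {0, 3, 5, 6, 8, 9, 10, 11, 12}, so |A + A| = 9.
Step 2: Doubling constant K = |A + A|/|A| = 9/4 = 9/4 ≈ 2.2500.
Step 3: Plünnecke-Ruzsa gives |3A| ≤ K³·|A| = (2.2500)³ · 4 ≈ 45.5625.
Step 4: Compute 3A = A + A + A directly by enumerating all triples (a,b,c) ∈ A³; |3A| = 15.
Step 5: Check 15 ≤ 45.5625? Yes ✓.

K = 9/4, Plünnecke-Ruzsa bound K³|A| ≈ 45.5625, |3A| = 15, inequality holds.


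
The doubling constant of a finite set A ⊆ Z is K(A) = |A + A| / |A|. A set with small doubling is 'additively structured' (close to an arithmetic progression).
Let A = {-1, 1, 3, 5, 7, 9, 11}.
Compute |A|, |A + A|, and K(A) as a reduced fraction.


|A| = 7.
Compute A + A by enumerating all 49 pairs.
A + A = {-2, 0, 2, 4, 6, 8, 10, 12, 14, 16, 18, 20, 22}, so |A + A| = 13.
K = |A + A| / |A| = 13/7 (already in lowest terms) ≈ 1.8571.
Reference: AP of size 7 gives K = 13/7 ≈ 1.8571; a fully generic set of size 7 gives K ≈ 4.0000.

|A| = 7, |A + A| = 13, K = 13/7.


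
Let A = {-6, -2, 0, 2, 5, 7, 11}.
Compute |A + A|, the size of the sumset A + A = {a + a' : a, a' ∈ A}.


A + A = {a + a' : a, a' ∈ A}; |A| = 7.
General bounds: 2|A| - 1 ≤ |A + A| ≤ |A|(|A|+1)/2, i.e. 13 ≤ |A + A| ≤ 28.
Lower bound 2|A|-1 is attained iff A is an arithmetic progression.
Enumerate sums a + a' for a ≤ a' (symmetric, so this suffices):
a = -6: -6+-6=-12, -6+-2=-8, -6+0=-6, -6+2=-4, -6+5=-1, -6+7=1, -6+11=5
a = -2: -2+-2=-4, -2+0=-2, -2+2=0, -2+5=3, -2+7=5, -2+11=9
a = 0: 0+0=0, 0+2=2, 0+5=5, 0+7=7, 0+11=11
a = 2: 2+2=4, 2+5=7, 2+7=9, 2+11=13
a = 5: 5+5=10, 5+7=12, 5+11=16
a = 7: 7+7=14, 7+11=18
a = 11: 11+11=22
Distinct sums: {-12, -8, -6, -4, -2, -1, 0, 1, 2, 3, 4, 5, 7, 9, 10, 11, 12, 13, 14, 16, 18, 22}
|A + A| = 22

|A + A| = 22


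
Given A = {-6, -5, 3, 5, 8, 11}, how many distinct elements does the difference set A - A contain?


A - A = {a - a' : a, a' ∈ A}; |A| = 6.
Bounds: 2|A|-1 ≤ |A - A| ≤ |A|² - |A| + 1, i.e. 11 ≤ |A - A| ≤ 31.
Note: 0 ∈ A - A always (from a - a). The set is symmetric: if d ∈ A - A then -d ∈ A - A.
Enumerate nonzero differences d = a - a' with a > a' (then include -d):
Positive differences: {1, 2, 3, 5, 6, 8, 9, 10, 11, 13, 14, 16, 17}
Full difference set: {0} ∪ (positive diffs) ∪ (negative diffs).
|A - A| = 1 + 2·13 = 27 (matches direct enumeration: 27).

|A - A| = 27


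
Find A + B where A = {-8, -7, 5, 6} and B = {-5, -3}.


A + B = {a + b : a ∈ A, b ∈ B}.
Enumerate all |A|·|B| = 4·2 = 8 pairs (a, b) and collect distinct sums.
a = -8: -8+-5=-13, -8+-3=-11
a = -7: -7+-5=-12, -7+-3=-10
a = 5: 5+-5=0, 5+-3=2
a = 6: 6+-5=1, 6+-3=3
Collecting distinct sums: A + B = {-13, -12, -11, -10, 0, 1, 2, 3}
|A + B| = 8

A + B = {-13, -12, -11, -10, 0, 1, 2, 3}


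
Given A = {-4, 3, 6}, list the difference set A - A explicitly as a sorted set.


A - A = {a - a' : a, a' ∈ A}.
Compute a - a' for each ordered pair (a, a'):
a = -4: -4--4=0, -4-3=-7, -4-6=-10
a = 3: 3--4=7, 3-3=0, 3-6=-3
a = 6: 6--4=10, 6-3=3, 6-6=0
Collecting distinct values (and noting 0 appears from a-a):
A - A = {-10, -7, -3, 0, 3, 7, 10}
|A - A| = 7

A - A = {-10, -7, -3, 0, 3, 7, 10}


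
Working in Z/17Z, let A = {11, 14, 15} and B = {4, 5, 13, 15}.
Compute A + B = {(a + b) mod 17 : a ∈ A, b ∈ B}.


Work in Z/17Z: reduce every sum a + b modulo 17.
Enumerate all 12 pairs:
a = 11: 11+4=15, 11+5=16, 11+13=7, 11+15=9
a = 14: 14+4=1, 14+5=2, 14+13=10, 14+15=12
a = 15: 15+4=2, 15+5=3, 15+13=11, 15+15=13
Distinct residues collected: {1, 2, 3, 7, 9, 10, 11, 12, 13, 15, 16}
|A + B| = 11 (out of 17 total residues).

A + B = {1, 2, 3, 7, 9, 10, 11, 12, 13, 15, 16}


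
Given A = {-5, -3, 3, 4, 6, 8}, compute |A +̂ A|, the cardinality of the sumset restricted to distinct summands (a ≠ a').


Restricted sumset: A +̂ A = {a + a' : a ∈ A, a' ∈ A, a ≠ a'}.
Equivalently, take A + A and drop any sum 2a that is achievable ONLY as a + a for a ∈ A (i.e. sums representable only with equal summands).
Enumerate pairs (a, a') with a < a' (symmetric, so each unordered pair gives one sum; this covers all a ≠ a'):
  -5 + -3 = -8
  -5 + 3 = -2
  -5 + 4 = -1
  -5 + 6 = 1
  -5 + 8 = 3
  -3 + 3 = 0
  -3 + 4 = 1
  -3 + 6 = 3
  -3 + 8 = 5
  3 + 4 = 7
  3 + 6 = 9
  3 + 8 = 11
  4 + 6 = 10
  4 + 8 = 12
  6 + 8 = 14
Collected distinct sums: {-8, -2, -1, 0, 1, 3, 5, 7, 9, 10, 11, 12, 14}
|A +̂ A| = 13
(Reference bound: |A +̂ A| ≥ 2|A| - 3 for |A| ≥ 2, with |A| = 6 giving ≥ 9.)

|A +̂ A| = 13


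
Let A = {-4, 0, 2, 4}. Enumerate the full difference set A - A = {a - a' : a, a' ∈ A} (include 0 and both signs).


A - A = {a - a' : a, a' ∈ A}.
Compute a - a' for each ordered pair (a, a'):
a = -4: -4--4=0, -4-0=-4, -4-2=-6, -4-4=-8
a = 0: 0--4=4, 0-0=0, 0-2=-2, 0-4=-4
a = 2: 2--4=6, 2-0=2, 2-2=0, 2-4=-2
a = 4: 4--4=8, 4-0=4, 4-2=2, 4-4=0
Collecting distinct values (and noting 0 appears from a-a):
A - A = {-8, -6, -4, -2, 0, 2, 4, 6, 8}
|A - A| = 9

A - A = {-8, -6, -4, -2, 0, 2, 4, 6, 8}


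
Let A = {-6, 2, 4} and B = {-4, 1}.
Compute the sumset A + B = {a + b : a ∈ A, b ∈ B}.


A + B = {a + b : a ∈ A, b ∈ B}.
Enumerate all |A|·|B| = 3·2 = 6 pairs (a, b) and collect distinct sums.
a = -6: -6+-4=-10, -6+1=-5
a = 2: 2+-4=-2, 2+1=3
a = 4: 4+-4=0, 4+1=5
Collecting distinct sums: A + B = {-10, -5, -2, 0, 3, 5}
|A + B| = 6

A + B = {-10, -5, -2, 0, 3, 5}


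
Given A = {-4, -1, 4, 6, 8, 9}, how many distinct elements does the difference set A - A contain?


A - A = {a - a' : a, a' ∈ A}; |A| = 6.
Bounds: 2|A|-1 ≤ |A - A| ≤ |A|² - |A| + 1, i.e. 11 ≤ |A - A| ≤ 31.
Note: 0 ∈ A - A always (from a - a). The set is symmetric: if d ∈ A - A then -d ∈ A - A.
Enumerate nonzero differences d = a - a' with a > a' (then include -d):
Positive differences: {1, 2, 3, 4, 5, 7, 8, 9, 10, 12, 13}
Full difference set: {0} ∪ (positive diffs) ∪ (negative diffs).
|A - A| = 1 + 2·11 = 23 (matches direct enumeration: 23).

|A - A| = 23


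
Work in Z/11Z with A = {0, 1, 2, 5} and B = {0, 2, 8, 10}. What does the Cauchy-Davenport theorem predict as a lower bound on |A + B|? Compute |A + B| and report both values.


Cauchy-Davenport: |A + B| ≥ min(p, |A| + |B| - 1) for A, B nonempty in Z/pZ.
|A| = 4, |B| = 4, p = 11.
CD lower bound = min(11, 4 + 4 - 1) = min(11, 7) = 7.
Compute A + B mod 11 directly:
a = 0: 0+0=0, 0+2=2, 0+8=8, 0+10=10
a = 1: 1+0=1, 1+2=3, 1+8=9, 1+10=0
a = 2: 2+0=2, 2+2=4, 2+8=10, 2+10=1
a = 5: 5+0=5, 5+2=7, 5+8=2, 5+10=4
A + B = {0, 1, 2, 3, 4, 5, 7, 8, 9, 10}, so |A + B| = 10.
Verify: 10 ≥ 7? Yes ✓.

CD lower bound = 7, actual |A + B| = 10.


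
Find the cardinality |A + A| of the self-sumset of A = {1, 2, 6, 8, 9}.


A + A = {a + a' : a, a' ∈ A}; |A| = 5.
General bounds: 2|A| - 1 ≤ |A + A| ≤ |A|(|A|+1)/2, i.e. 9 ≤ |A + A| ≤ 15.
Lower bound 2|A|-1 is attained iff A is an arithmetic progression.
Enumerate sums a + a' for a ≤ a' (symmetric, so this suffices):
a = 1: 1+1=2, 1+2=3, 1+6=7, 1+8=9, 1+9=10
a = 2: 2+2=4, 2+6=8, 2+8=10, 2+9=11
a = 6: 6+6=12, 6+8=14, 6+9=15
a = 8: 8+8=16, 8+9=17
a = 9: 9+9=18
Distinct sums: {2, 3, 4, 7, 8, 9, 10, 11, 12, 14, 15, 16, 17, 18}
|A + A| = 14

|A + A| = 14


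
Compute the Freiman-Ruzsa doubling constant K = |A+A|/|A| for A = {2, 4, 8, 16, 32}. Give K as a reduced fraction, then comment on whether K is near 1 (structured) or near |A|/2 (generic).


|A| = 5.
Compute A + A by enumerating all 25 pairs.
A + A = {4, 6, 8, 10, 12, 16, 18, 20, 24, 32, 34, 36, 40, 48, 64}, so |A + A| = 15.
K = |A + A| / |A| = 15/5 = 3/1 ≈ 3.0000.
Reference: AP of size 5 gives K = 9/5 ≈ 1.8000; a fully generic set of size 5 gives K ≈ 3.0000.

|A| = 5, |A + A| = 15, K = 15/5 = 3/1.


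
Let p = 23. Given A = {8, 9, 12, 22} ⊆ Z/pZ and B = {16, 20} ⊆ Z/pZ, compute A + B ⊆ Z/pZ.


Work in Z/23Z: reduce every sum a + b modulo 23.
Enumerate all 8 pairs:
a = 8: 8+16=1, 8+20=5
a = 9: 9+16=2, 9+20=6
a = 12: 12+16=5, 12+20=9
a = 22: 22+16=15, 22+20=19
Distinct residues collected: {1, 2, 5, 6, 9, 15, 19}
|A + B| = 7 (out of 23 total residues).

A + B = {1, 2, 5, 6, 9, 15, 19}


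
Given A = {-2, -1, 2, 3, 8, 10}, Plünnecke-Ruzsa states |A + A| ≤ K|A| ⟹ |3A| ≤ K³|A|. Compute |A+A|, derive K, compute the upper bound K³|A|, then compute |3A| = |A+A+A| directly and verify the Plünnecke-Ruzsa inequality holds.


|A| = 6.
Step 1: Compute A + A by enumerating all 36 pairs.
A + A = {-4, -3, -2, 0, 1, 2, 4, 5, 6, 7, 8, 9, 10, 11, 12, 13, 16, 18, 20}, so |A + A| = 19.
Step 2: Doubling constant K = |A + A|/|A| = 19/6 = 19/6 ≈ 3.1667.
Step 3: Plünnecke-Ruzsa gives |3A| ≤ K³·|A| = (3.1667)³ · 6 ≈ 190.5278.
Step 4: Compute 3A = A + A + A directly by enumerating all triples (a,b,c) ∈ A³; |3A| = 34.
Step 5: Check 34 ≤ 190.5278? Yes ✓.

K = 19/6, Plünnecke-Ruzsa bound K³|A| ≈ 190.5278, |3A| = 34, inequality holds.


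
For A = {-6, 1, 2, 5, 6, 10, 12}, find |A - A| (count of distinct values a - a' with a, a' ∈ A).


A - A = {a - a' : a, a' ∈ A}; |A| = 7.
Bounds: 2|A|-1 ≤ |A - A| ≤ |A|² - |A| + 1, i.e. 13 ≤ |A - A| ≤ 43.
Note: 0 ∈ A - A always (from a - a). The set is symmetric: if d ∈ A - A then -d ∈ A - A.
Enumerate nonzero differences d = a - a' with a > a' (then include -d):
Positive differences: {1, 2, 3, 4, 5, 6, 7, 8, 9, 10, 11, 12, 16, 18}
Full difference set: {0} ∪ (positive diffs) ∪ (negative diffs).
|A - A| = 1 + 2·14 = 29 (matches direct enumeration: 29).

|A - A| = 29


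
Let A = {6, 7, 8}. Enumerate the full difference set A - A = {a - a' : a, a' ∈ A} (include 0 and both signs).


A - A = {a - a' : a, a' ∈ A}.
Compute a - a' for each ordered pair (a, a'):
a = 6: 6-6=0, 6-7=-1, 6-8=-2
a = 7: 7-6=1, 7-7=0, 7-8=-1
a = 8: 8-6=2, 8-7=1, 8-8=0
Collecting distinct values (and noting 0 appears from a-a):
A - A = {-2, -1, 0, 1, 2}
|A - A| = 5

A - A = {-2, -1, 0, 1, 2}


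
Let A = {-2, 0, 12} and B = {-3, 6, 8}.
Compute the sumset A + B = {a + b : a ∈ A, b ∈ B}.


A + B = {a + b : a ∈ A, b ∈ B}.
Enumerate all |A|·|B| = 3·3 = 9 pairs (a, b) and collect distinct sums.
a = -2: -2+-3=-5, -2+6=4, -2+8=6
a = 0: 0+-3=-3, 0+6=6, 0+8=8
a = 12: 12+-3=9, 12+6=18, 12+8=20
Collecting distinct sums: A + B = {-5, -3, 4, 6, 8, 9, 18, 20}
|A + B| = 8

A + B = {-5, -3, 4, 6, 8, 9, 18, 20}


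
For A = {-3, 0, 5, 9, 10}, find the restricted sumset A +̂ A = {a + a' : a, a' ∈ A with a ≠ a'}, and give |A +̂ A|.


Restricted sumset: A +̂ A = {a + a' : a ∈ A, a' ∈ A, a ≠ a'}.
Equivalently, take A + A and drop any sum 2a that is achievable ONLY as a + a for a ∈ A (i.e. sums representable only with equal summands).
Enumerate pairs (a, a') with a < a' (symmetric, so each unordered pair gives one sum; this covers all a ≠ a'):
  -3 + 0 = -3
  -3 + 5 = 2
  -3 + 9 = 6
  -3 + 10 = 7
  0 + 5 = 5
  0 + 9 = 9
  0 + 10 = 10
  5 + 9 = 14
  5 + 10 = 15
  9 + 10 = 19
Collected distinct sums: {-3, 2, 5, 6, 7, 9, 10, 14, 15, 19}
|A +̂ A| = 10
(Reference bound: |A +̂ A| ≥ 2|A| - 3 for |A| ≥ 2, with |A| = 5 giving ≥ 7.)

|A +̂ A| = 10


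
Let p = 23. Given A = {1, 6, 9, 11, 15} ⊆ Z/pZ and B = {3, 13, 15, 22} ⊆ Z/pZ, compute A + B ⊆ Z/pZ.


Work in Z/23Z: reduce every sum a + b modulo 23.
Enumerate all 20 pairs:
a = 1: 1+3=4, 1+13=14, 1+15=16, 1+22=0
a = 6: 6+3=9, 6+13=19, 6+15=21, 6+22=5
a = 9: 9+3=12, 9+13=22, 9+15=1, 9+22=8
a = 11: 11+3=14, 11+13=1, 11+15=3, 11+22=10
a = 15: 15+3=18, 15+13=5, 15+15=7, 15+22=14
Distinct residues collected: {0, 1, 3, 4, 5, 7, 8, 9, 10, 12, 14, 16, 18, 19, 21, 22}
|A + B| = 16 (out of 23 total residues).

A + B = {0, 1, 3, 4, 5, 7, 8, 9, 10, 12, 14, 16, 18, 19, 21, 22}


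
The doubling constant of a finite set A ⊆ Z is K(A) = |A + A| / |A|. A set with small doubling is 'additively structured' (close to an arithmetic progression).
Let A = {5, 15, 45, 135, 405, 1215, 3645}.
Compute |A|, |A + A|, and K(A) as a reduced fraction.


|A| = 7.
Compute A + A by enumerating all 49 pairs.
A + A = {10, 20, 30, 50, 60, 90, 140, 150, 180, 270, 410, 420, 450, 540, 810, 1220, 1230, 1260, 1350, 1620, 2430, 3650, 3660, 3690, 3780, 4050, 4860, 7290}, so |A + A| = 28.
K = |A + A| / |A| = 28/7 = 4/1 ≈ 4.0000.
Reference: AP of size 7 gives K = 13/7 ≈ 1.8571; a fully generic set of size 7 gives K ≈ 4.0000.

|A| = 7, |A + A| = 28, K = 28/7 = 4/1.


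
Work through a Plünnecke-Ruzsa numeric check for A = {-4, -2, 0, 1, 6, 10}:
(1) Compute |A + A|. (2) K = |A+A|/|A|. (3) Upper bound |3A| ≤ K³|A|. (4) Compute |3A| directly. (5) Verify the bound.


|A| = 6.
Step 1: Compute A + A by enumerating all 36 pairs.
A + A = {-8, -6, -4, -3, -2, -1, 0, 1, 2, 4, 6, 7, 8, 10, 11, 12, 16, 20}, so |A + A| = 18.
Step 2: Doubling constant K = |A + A|/|A| = 18/6 = 18/6 ≈ 3.0000.
Step 3: Plünnecke-Ruzsa gives |3A| ≤ K³·|A| = (3.0000)³ · 6 ≈ 162.0000.
Step 4: Compute 3A = A + A + A directly by enumerating all triples (a,b,c) ∈ A³; |3A| = 33.
Step 5: Check 33 ≤ 162.0000? Yes ✓.

K = 18/6, Plünnecke-Ruzsa bound K³|A| ≈ 162.0000, |3A| = 33, inequality holds.


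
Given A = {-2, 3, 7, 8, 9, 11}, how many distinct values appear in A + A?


A + A = {a + a' : a, a' ∈ A}; |A| = 6.
General bounds: 2|A| - 1 ≤ |A + A| ≤ |A|(|A|+1)/2, i.e. 11 ≤ |A + A| ≤ 21.
Lower bound 2|A|-1 is attained iff A is an arithmetic progression.
Enumerate sums a + a' for a ≤ a' (symmetric, so this suffices):
a = -2: -2+-2=-4, -2+3=1, -2+7=5, -2+8=6, -2+9=7, -2+11=9
a = 3: 3+3=6, 3+7=10, 3+8=11, 3+9=12, 3+11=14
a = 7: 7+7=14, 7+8=15, 7+9=16, 7+11=18
a = 8: 8+8=16, 8+9=17, 8+11=19
a = 9: 9+9=18, 9+11=20
a = 11: 11+11=22
Distinct sums: {-4, 1, 5, 6, 7, 9, 10, 11, 12, 14, 15, 16, 17, 18, 19, 20, 22}
|A + A| = 17

|A + A| = 17


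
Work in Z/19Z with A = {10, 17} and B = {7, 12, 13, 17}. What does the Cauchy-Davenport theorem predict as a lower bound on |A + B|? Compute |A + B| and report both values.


Cauchy-Davenport: |A + B| ≥ min(p, |A| + |B| - 1) for A, B nonempty in Z/pZ.
|A| = 2, |B| = 4, p = 19.
CD lower bound = min(19, 2 + 4 - 1) = min(19, 5) = 5.
Compute A + B mod 19 directly:
a = 10: 10+7=17, 10+12=3, 10+13=4, 10+17=8
a = 17: 17+7=5, 17+12=10, 17+13=11, 17+17=15
A + B = {3, 4, 5, 8, 10, 11, 15, 17}, so |A + B| = 8.
Verify: 8 ≥ 5? Yes ✓.

CD lower bound = 5, actual |A + B| = 8.


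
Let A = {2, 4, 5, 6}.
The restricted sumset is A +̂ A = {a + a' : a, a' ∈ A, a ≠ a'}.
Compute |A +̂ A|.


Restricted sumset: A +̂ A = {a + a' : a ∈ A, a' ∈ A, a ≠ a'}.
Equivalently, take A + A and drop any sum 2a that is achievable ONLY as a + a for a ∈ A (i.e. sums representable only with equal summands).
Enumerate pairs (a, a') with a < a' (symmetric, so each unordered pair gives one sum; this covers all a ≠ a'):
  2 + 4 = 6
  2 + 5 = 7
  2 + 6 = 8
  4 + 5 = 9
  4 + 6 = 10
  5 + 6 = 11
Collected distinct sums: {6, 7, 8, 9, 10, 11}
|A +̂ A| = 6
(Reference bound: |A +̂ A| ≥ 2|A| - 3 for |A| ≥ 2, with |A| = 4 giving ≥ 5.)

|A +̂ A| = 6


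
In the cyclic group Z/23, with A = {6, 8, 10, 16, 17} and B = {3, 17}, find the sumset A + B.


Work in Z/23Z: reduce every sum a + b modulo 23.
Enumerate all 10 pairs:
a = 6: 6+3=9, 6+17=0
a = 8: 8+3=11, 8+17=2
a = 10: 10+3=13, 10+17=4
a = 16: 16+3=19, 16+17=10
a = 17: 17+3=20, 17+17=11
Distinct residues collected: {0, 2, 4, 9, 10, 11, 13, 19, 20}
|A + B| = 9 (out of 23 total residues).

A + B = {0, 2, 4, 9, 10, 11, 13, 19, 20}


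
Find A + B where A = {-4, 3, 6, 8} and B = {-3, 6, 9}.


A + B = {a + b : a ∈ A, b ∈ B}.
Enumerate all |A|·|B| = 4·3 = 12 pairs (a, b) and collect distinct sums.
a = -4: -4+-3=-7, -4+6=2, -4+9=5
a = 3: 3+-3=0, 3+6=9, 3+9=12
a = 6: 6+-3=3, 6+6=12, 6+9=15
a = 8: 8+-3=5, 8+6=14, 8+9=17
Collecting distinct sums: A + B = {-7, 0, 2, 3, 5, 9, 12, 14, 15, 17}
|A + B| = 10

A + B = {-7, 0, 2, 3, 5, 9, 12, 14, 15, 17}


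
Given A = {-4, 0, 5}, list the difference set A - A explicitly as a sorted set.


A - A = {a - a' : a, a' ∈ A}.
Compute a - a' for each ordered pair (a, a'):
a = -4: -4--4=0, -4-0=-4, -4-5=-9
a = 0: 0--4=4, 0-0=0, 0-5=-5
a = 5: 5--4=9, 5-0=5, 5-5=0
Collecting distinct values (and noting 0 appears from a-a):
A - A = {-9, -5, -4, 0, 4, 5, 9}
|A - A| = 7

A - A = {-9, -5, -4, 0, 4, 5, 9}


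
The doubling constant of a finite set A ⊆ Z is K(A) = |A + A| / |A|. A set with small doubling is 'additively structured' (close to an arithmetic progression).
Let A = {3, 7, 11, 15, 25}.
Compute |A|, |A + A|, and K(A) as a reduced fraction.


|A| = 5.
Compute A + A by enumerating all 25 pairs.
A + A = {6, 10, 14, 18, 22, 26, 28, 30, 32, 36, 40, 50}, so |A + A| = 12.
K = |A + A| / |A| = 12/5 (already in lowest terms) ≈ 2.4000.
Reference: AP of size 5 gives K = 9/5 ≈ 1.8000; a fully generic set of size 5 gives K ≈ 3.0000.

|A| = 5, |A + A| = 12, K = 12/5.


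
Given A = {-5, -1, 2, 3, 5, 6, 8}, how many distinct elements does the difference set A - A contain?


A - A = {a - a' : a, a' ∈ A}; |A| = 7.
Bounds: 2|A|-1 ≤ |A - A| ≤ |A|² - |A| + 1, i.e. 13 ≤ |A - A| ≤ 43.
Note: 0 ∈ A - A always (from a - a). The set is symmetric: if d ∈ A - A then -d ∈ A - A.
Enumerate nonzero differences d = a - a' with a > a' (then include -d):
Positive differences: {1, 2, 3, 4, 5, 6, 7, 8, 9, 10, 11, 13}
Full difference set: {0} ∪ (positive diffs) ∪ (negative diffs).
|A - A| = 1 + 2·12 = 25 (matches direct enumeration: 25).

|A - A| = 25


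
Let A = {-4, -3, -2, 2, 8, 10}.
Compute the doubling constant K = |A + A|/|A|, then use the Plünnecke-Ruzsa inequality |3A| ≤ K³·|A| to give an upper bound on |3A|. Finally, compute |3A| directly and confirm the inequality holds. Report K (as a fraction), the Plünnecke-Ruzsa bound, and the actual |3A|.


|A| = 6.
Step 1: Compute A + A by enumerating all 36 pairs.
A + A = {-8, -7, -6, -5, -4, -2, -1, 0, 4, 5, 6, 7, 8, 10, 12, 16, 18, 20}, so |A + A| = 18.
Step 2: Doubling constant K = |A + A|/|A| = 18/6 = 18/6 ≈ 3.0000.
Step 3: Plünnecke-Ruzsa gives |3A| ≤ K³·|A| = (3.0000)³ · 6 ≈ 162.0000.
Step 4: Compute 3A = A + A + A directly by enumerating all triples (a,b,c) ∈ A³; |3A| = 35.
Step 5: Check 35 ≤ 162.0000? Yes ✓.

K = 18/6, Plünnecke-Ruzsa bound K³|A| ≈ 162.0000, |3A| = 35, inequality holds.


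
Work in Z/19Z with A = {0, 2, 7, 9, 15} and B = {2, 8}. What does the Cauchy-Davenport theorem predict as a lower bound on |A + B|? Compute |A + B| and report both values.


Cauchy-Davenport: |A + B| ≥ min(p, |A| + |B| - 1) for A, B nonempty in Z/pZ.
|A| = 5, |B| = 2, p = 19.
CD lower bound = min(19, 5 + 2 - 1) = min(19, 6) = 6.
Compute A + B mod 19 directly:
a = 0: 0+2=2, 0+8=8
a = 2: 2+2=4, 2+8=10
a = 7: 7+2=9, 7+8=15
a = 9: 9+2=11, 9+8=17
a = 15: 15+2=17, 15+8=4
A + B = {2, 4, 8, 9, 10, 11, 15, 17}, so |A + B| = 8.
Verify: 8 ≥ 6? Yes ✓.

CD lower bound = 6, actual |A + B| = 8.


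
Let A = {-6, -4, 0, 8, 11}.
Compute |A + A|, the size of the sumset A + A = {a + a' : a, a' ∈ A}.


A + A = {a + a' : a, a' ∈ A}; |A| = 5.
General bounds: 2|A| - 1 ≤ |A + A| ≤ |A|(|A|+1)/2, i.e. 9 ≤ |A + A| ≤ 15.
Lower bound 2|A|-1 is attained iff A is an arithmetic progression.
Enumerate sums a + a' for a ≤ a' (symmetric, so this suffices):
a = -6: -6+-6=-12, -6+-4=-10, -6+0=-6, -6+8=2, -6+11=5
a = -4: -4+-4=-8, -4+0=-4, -4+8=4, -4+11=7
a = 0: 0+0=0, 0+8=8, 0+11=11
a = 8: 8+8=16, 8+11=19
a = 11: 11+11=22
Distinct sums: {-12, -10, -8, -6, -4, 0, 2, 4, 5, 7, 8, 11, 16, 19, 22}
|A + A| = 15

|A + A| = 15


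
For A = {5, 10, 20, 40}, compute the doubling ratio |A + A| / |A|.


|A| = 4.
Compute A + A by enumerating all 16 pairs.
A + A = {10, 15, 20, 25, 30, 40, 45, 50, 60, 80}, so |A + A| = 10.
K = |A + A| / |A| = 10/4 = 5/2 ≈ 2.5000.
Reference: AP of size 4 gives K = 7/4 ≈ 1.7500; a fully generic set of size 4 gives K ≈ 2.5000.

|A| = 4, |A + A| = 10, K = 10/4 = 5/2.


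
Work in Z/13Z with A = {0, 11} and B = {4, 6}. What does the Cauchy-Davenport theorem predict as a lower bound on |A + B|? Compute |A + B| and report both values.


Cauchy-Davenport: |A + B| ≥ min(p, |A| + |B| - 1) for A, B nonempty in Z/pZ.
|A| = 2, |B| = 2, p = 13.
CD lower bound = min(13, 2 + 2 - 1) = min(13, 3) = 3.
Compute A + B mod 13 directly:
a = 0: 0+4=4, 0+6=6
a = 11: 11+4=2, 11+6=4
A + B = {2, 4, 6}, so |A + B| = 3.
Verify: 3 ≥ 3? Yes ✓.

CD lower bound = 3, actual |A + B| = 3.


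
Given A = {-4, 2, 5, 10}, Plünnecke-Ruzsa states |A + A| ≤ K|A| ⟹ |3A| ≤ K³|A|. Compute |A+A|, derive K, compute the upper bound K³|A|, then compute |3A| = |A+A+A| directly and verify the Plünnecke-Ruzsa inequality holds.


|A| = 4.
Step 1: Compute A + A by enumerating all 16 pairs.
A + A = {-8, -2, 1, 4, 6, 7, 10, 12, 15, 20}, so |A + A| = 10.
Step 2: Doubling constant K = |A + A|/|A| = 10/4 = 10/4 ≈ 2.5000.
Step 3: Plünnecke-Ruzsa gives |3A| ≤ K³·|A| = (2.5000)³ · 4 ≈ 62.5000.
Step 4: Compute 3A = A + A + A directly by enumerating all triples (a,b,c) ∈ A³; |3A| = 19.
Step 5: Check 19 ≤ 62.5000? Yes ✓.

K = 10/4, Plünnecke-Ruzsa bound K³|A| ≈ 62.5000, |3A| = 19, inequality holds.


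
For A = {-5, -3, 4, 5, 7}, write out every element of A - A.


A - A = {a - a' : a, a' ∈ A}.
Compute a - a' for each ordered pair (a, a'):
a = -5: -5--5=0, -5--3=-2, -5-4=-9, -5-5=-10, -5-7=-12
a = -3: -3--5=2, -3--3=0, -3-4=-7, -3-5=-8, -3-7=-10
a = 4: 4--5=9, 4--3=7, 4-4=0, 4-5=-1, 4-7=-3
a = 5: 5--5=10, 5--3=8, 5-4=1, 5-5=0, 5-7=-2
a = 7: 7--5=12, 7--3=10, 7-4=3, 7-5=2, 7-7=0
Collecting distinct values (and noting 0 appears from a-a):
A - A = {-12, -10, -9, -8, -7, -3, -2, -1, 0, 1, 2, 3, 7, 8, 9, 10, 12}
|A - A| = 17

A - A = {-12, -10, -9, -8, -7, -3, -2, -1, 0, 1, 2, 3, 7, 8, 9, 10, 12}


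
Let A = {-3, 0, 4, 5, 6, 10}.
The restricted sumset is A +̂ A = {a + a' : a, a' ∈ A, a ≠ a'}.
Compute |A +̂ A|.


Restricted sumset: A +̂ A = {a + a' : a ∈ A, a' ∈ A, a ≠ a'}.
Equivalently, take A + A and drop any sum 2a that is achievable ONLY as a + a for a ∈ A (i.e. sums representable only with equal summands).
Enumerate pairs (a, a') with a < a' (symmetric, so each unordered pair gives one sum; this covers all a ≠ a'):
  -3 + 0 = -3
  -3 + 4 = 1
  -3 + 5 = 2
  -3 + 6 = 3
  -3 + 10 = 7
  0 + 4 = 4
  0 + 5 = 5
  0 + 6 = 6
  0 + 10 = 10
  4 + 5 = 9
  4 + 6 = 10
  4 + 10 = 14
  5 + 6 = 11
  5 + 10 = 15
  6 + 10 = 16
Collected distinct sums: {-3, 1, 2, 3, 4, 5, 6, 7, 9, 10, 11, 14, 15, 16}
|A +̂ A| = 14
(Reference bound: |A +̂ A| ≥ 2|A| - 3 for |A| ≥ 2, with |A| = 6 giving ≥ 9.)

|A +̂ A| = 14


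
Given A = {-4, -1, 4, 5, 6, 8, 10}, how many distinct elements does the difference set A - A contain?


A - A = {a - a' : a, a' ∈ A}; |A| = 7.
Bounds: 2|A|-1 ≤ |A - A| ≤ |A|² - |A| + 1, i.e. 13 ≤ |A - A| ≤ 43.
Note: 0 ∈ A - A always (from a - a). The set is symmetric: if d ∈ A - A then -d ∈ A - A.
Enumerate nonzero differences d = a - a' with a > a' (then include -d):
Positive differences: {1, 2, 3, 4, 5, 6, 7, 8, 9, 10, 11, 12, 14}
Full difference set: {0} ∪ (positive diffs) ∪ (negative diffs).
|A - A| = 1 + 2·13 = 27 (matches direct enumeration: 27).

|A - A| = 27


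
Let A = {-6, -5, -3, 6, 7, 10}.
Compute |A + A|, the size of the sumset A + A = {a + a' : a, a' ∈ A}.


A + A = {a + a' : a, a' ∈ A}; |A| = 6.
General bounds: 2|A| - 1 ≤ |A + A| ≤ |A|(|A|+1)/2, i.e. 11 ≤ |A + A| ≤ 21.
Lower bound 2|A|-1 is attained iff A is an arithmetic progression.
Enumerate sums a + a' for a ≤ a' (symmetric, so this suffices):
a = -6: -6+-6=-12, -6+-5=-11, -6+-3=-9, -6+6=0, -6+7=1, -6+10=4
a = -5: -5+-5=-10, -5+-3=-8, -5+6=1, -5+7=2, -5+10=5
a = -3: -3+-3=-6, -3+6=3, -3+7=4, -3+10=7
a = 6: 6+6=12, 6+7=13, 6+10=16
a = 7: 7+7=14, 7+10=17
a = 10: 10+10=20
Distinct sums: {-12, -11, -10, -9, -8, -6, 0, 1, 2, 3, 4, 5, 7, 12, 13, 14, 16, 17, 20}
|A + A| = 19

|A + A| = 19


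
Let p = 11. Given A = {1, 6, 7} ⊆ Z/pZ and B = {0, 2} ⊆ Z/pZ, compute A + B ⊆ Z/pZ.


Work in Z/11Z: reduce every sum a + b modulo 11.
Enumerate all 6 pairs:
a = 1: 1+0=1, 1+2=3
a = 6: 6+0=6, 6+2=8
a = 7: 7+0=7, 7+2=9
Distinct residues collected: {1, 3, 6, 7, 8, 9}
|A + B| = 6 (out of 11 total residues).

A + B = {1, 3, 6, 7, 8, 9}
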